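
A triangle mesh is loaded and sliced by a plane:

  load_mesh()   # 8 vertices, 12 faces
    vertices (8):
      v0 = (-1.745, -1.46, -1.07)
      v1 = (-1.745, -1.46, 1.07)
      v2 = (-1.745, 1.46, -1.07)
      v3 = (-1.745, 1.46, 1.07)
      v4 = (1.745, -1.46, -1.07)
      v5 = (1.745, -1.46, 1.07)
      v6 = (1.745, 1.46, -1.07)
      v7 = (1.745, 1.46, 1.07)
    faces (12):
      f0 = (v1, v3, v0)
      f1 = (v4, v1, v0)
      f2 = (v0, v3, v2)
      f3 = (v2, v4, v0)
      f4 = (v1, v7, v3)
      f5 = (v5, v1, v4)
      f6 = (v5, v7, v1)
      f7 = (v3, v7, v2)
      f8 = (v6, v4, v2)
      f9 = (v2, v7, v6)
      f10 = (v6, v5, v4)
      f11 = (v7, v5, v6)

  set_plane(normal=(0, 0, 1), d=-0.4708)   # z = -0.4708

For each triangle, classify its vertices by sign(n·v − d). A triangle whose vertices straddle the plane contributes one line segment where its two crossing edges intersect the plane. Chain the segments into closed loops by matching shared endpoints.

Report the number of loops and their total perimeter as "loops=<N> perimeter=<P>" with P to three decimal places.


loops=1 perimeter=12.820

Straddling triangles (8 of 12):
  (v1,v3,v0) [++-] → (-1.745, -0.6424, -0.4708)–(-1.745, -1.46, -0.4708)  len=0.8176
  (v4,v1,v0) [-+-] → (0.7678, -1.46, -0.4708)–(-1.745, -1.46, -0.4708)  len=2.5128
  (v0,v3,v2) [-+-] → (-1.745, -0.6424, -0.4708)–(-1.745, 1.46, -0.4708)  len=2.1024
  (v5,v1,v4) [++-] → (0.7678, -1.46, -0.4708)–(1.745, -1.46, -0.4708)  len=0.9772
  (v3,v7,v2) [++-] → (-0.7678, 1.46, -0.4708)–(-1.745, 1.46, -0.4708)  len=0.9772
  (v2,v7,v6) [-+-] → (-0.7678, 1.46, -0.4708)–(1.745, 1.46, -0.4708)  len=2.5128
  (v6,v5,v4) [-+-] → (1.745, 0.6424, -0.4708)–(1.745, -1.46, -0.4708)  len=2.1024
  (v7,v5,v6) [++-] → (1.745, 0.6424, -0.4708)–(1.745, 1.46, -0.4708)  len=0.8176

Chained into 1 loop(s):
  loop 1: 8 segments, perimeter = 12.8200
Total perimeter = 12.820


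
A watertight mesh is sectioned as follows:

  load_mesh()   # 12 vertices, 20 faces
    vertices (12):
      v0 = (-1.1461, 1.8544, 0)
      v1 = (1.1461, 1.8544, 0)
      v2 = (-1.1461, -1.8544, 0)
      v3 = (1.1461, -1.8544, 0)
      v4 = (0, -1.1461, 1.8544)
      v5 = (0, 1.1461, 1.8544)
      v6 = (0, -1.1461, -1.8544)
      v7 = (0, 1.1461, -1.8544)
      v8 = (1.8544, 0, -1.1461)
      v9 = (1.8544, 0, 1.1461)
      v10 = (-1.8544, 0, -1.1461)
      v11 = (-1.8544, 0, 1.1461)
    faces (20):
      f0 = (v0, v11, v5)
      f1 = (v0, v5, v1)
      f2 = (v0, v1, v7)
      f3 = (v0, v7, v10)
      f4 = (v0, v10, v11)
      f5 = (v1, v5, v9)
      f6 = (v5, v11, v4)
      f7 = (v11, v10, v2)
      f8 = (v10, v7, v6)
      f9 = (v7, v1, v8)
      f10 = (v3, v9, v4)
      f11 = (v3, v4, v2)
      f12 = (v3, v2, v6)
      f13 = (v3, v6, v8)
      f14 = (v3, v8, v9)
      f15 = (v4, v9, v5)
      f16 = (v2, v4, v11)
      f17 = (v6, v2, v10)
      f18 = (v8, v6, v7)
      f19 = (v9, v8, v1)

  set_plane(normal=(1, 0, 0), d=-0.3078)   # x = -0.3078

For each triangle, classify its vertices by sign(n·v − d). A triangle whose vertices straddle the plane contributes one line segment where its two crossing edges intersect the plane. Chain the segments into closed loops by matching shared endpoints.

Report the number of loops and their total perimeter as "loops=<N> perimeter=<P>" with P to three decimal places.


Straddling triangles (10 of 20):
  (v0,v11,v5) [--+] → (-0.3078, 0.955866, 1.73683)–(-0.3078, 1.33632, 1.35638)  len=0.5380
  (v0,v5,v1) [-++] → (-0.3078, 1.33632, 1.35638)–(-0.3078, 1.8544, 0)  len=1.4520
  (v0,v1,v7) [-++] → (-0.3078, 1.8544, 0)–(-0.3078, 1.33632, -1.35638)  len=1.4520
  (v0,v7,v10) [-+-] → (-0.3078, 1.33632, -1.35638)–(-0.3078, 0.955866, -1.73683)  len=0.5380
  (v5,v11,v4) [+-+] → (-0.3078, 0.955866, 1.73683)–(-0.3078, -0.955866, 1.73683)  len=1.9117
  (v10,v7,v6) [-++] → (-0.3078, 0.955866, -1.73683)–(-0.3078, -0.955866, -1.73683)  len=1.9117
  (v3,v4,v2) [++-] → (-0.3078, -1.33632, 1.35638)–(-0.3078, -1.8544, 0)  len=1.4520
  (v3,v2,v6) [+-+] → (-0.3078, -1.8544, 0)–(-0.3078, -1.33632, -1.35638)  len=1.4520
  (v2,v4,v11) [-+-] → (-0.3078, -1.33632, 1.35638)–(-0.3078, -0.955866, 1.73683)  len=0.5380
  (v6,v2,v10) [+--] → (-0.3078, -1.33632, -1.35638)–(-0.3078, -0.955866, -1.73683)  len=0.5380

Chained into 1 loop(s):
  loop 1: 10 segments, perimeter = 11.7835
Total perimeter = 11.783

loops=1 perimeter=11.783


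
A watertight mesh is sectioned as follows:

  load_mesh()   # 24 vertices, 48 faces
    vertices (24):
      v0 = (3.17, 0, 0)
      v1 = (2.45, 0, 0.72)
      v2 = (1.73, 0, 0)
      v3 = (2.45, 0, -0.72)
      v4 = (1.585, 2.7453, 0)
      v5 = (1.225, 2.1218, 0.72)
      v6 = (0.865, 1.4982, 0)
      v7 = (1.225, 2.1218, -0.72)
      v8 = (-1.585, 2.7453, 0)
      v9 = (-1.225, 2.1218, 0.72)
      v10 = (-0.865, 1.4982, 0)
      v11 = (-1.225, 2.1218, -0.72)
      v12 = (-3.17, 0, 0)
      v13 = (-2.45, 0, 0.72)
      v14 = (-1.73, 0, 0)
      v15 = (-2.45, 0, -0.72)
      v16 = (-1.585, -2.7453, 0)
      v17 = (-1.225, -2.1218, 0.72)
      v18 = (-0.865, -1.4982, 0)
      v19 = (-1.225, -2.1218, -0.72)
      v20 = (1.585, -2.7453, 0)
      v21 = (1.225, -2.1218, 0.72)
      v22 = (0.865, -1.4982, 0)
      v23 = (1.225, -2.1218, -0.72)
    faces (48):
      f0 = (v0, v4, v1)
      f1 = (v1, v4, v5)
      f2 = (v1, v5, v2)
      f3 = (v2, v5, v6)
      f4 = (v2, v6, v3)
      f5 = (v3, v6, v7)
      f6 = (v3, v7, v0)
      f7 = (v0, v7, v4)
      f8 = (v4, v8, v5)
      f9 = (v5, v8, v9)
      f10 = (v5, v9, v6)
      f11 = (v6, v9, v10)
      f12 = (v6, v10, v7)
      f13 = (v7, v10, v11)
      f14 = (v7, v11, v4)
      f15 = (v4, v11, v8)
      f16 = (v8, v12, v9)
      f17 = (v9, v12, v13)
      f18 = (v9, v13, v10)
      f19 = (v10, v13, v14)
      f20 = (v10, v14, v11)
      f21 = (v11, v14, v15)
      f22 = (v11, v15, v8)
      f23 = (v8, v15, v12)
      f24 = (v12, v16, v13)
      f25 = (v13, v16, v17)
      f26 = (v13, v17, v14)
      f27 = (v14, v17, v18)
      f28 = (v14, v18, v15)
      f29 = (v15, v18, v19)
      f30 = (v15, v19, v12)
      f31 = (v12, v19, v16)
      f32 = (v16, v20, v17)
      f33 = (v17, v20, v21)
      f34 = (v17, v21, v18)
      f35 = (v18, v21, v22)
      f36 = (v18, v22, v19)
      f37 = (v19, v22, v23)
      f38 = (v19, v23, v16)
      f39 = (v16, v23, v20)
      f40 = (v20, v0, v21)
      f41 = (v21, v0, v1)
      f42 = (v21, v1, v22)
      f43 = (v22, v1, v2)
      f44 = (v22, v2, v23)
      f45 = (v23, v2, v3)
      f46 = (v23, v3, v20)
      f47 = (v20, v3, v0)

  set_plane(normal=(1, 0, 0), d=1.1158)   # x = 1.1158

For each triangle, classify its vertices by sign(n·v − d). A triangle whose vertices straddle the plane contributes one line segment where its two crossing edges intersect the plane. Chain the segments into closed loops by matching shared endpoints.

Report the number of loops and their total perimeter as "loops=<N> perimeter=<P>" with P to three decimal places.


loops=2 perimeter=8.978

Straddling triangles (20 of 48):
  (v2,v5,v6) [++-] → (1.1158, 1.93264, 0.5016)–(1.1158, 1.06381, 0)  len=1.0032
  (v2,v6,v3) [+-+] → (1.1158, 1.06381, 0)–(1.1158, 1.26113, -0.113928)  len=0.2279
  (v3,v6,v7) [+-+] → (1.1158, 1.26113, -0.113928)–(1.1158, 1.93264, -0.5016)  len=0.7754
  (v4,v8,v5) [+-+] → (1.1158, 2.7453, 0)–(1.1158, 2.14603, 0.69202)  len=0.9154
  (v5,v8,v9) [+--] → (1.1158, 2.14603, 0.69202)–(1.1158, 2.1218, 0.72)  len=0.0370
  (v5,v9,v6) [+--] → (1.1158, 2.1218, 0.72)–(1.1158, 1.93264, 0.5016)  len=0.2889
  (v6,v10,v7) [--+] → (1.1158, 2.08922, -0.682381)–(1.1158, 1.93264, -0.5016)  len=0.2392
  (v7,v10,v11) [+--] → (1.1158, 2.08922, -0.682381)–(1.1158, 2.1218, -0.72)  len=0.0498
  (v7,v11,v4) [+-+] → (1.1158, 2.1218, -0.72)–(1.1158, 2.64119, -0.120222)  len=0.7934
  (v4,v11,v8) [+--] → (1.1158, 2.64119, -0.120222)–(1.1158, 2.7453, 0)  len=0.1590
  (v16,v20,v17) [-+-] → (1.1158, -2.7453, 0)–(1.1158, -2.64119, 0.120222)  len=0.1590
  (v17,v20,v21) [-++] → (1.1158, -2.64119, 0.120222)–(1.1158, -2.1218, 0.72)  len=0.7934
  (v17,v21,v18) [-+-] → (1.1158, -2.1218, 0.72)–(1.1158, -2.08922, 0.682381)  len=0.0498
  (v18,v21,v22) [-+-] → (1.1158, -2.08922, 0.682381)–(1.1158, -1.93264, 0.5016)  len=0.2392
  (v19,v22,v23) [--+] → (1.1158, -1.93264, -0.5016)–(1.1158, -2.1218, -0.72)  len=0.2889
  (v19,v23,v16) [-+-] → (1.1158, -2.1218, -0.72)–(1.1158, -2.14603, -0.69202)  len=0.0370
  (v16,v23,v20) [-++] → (1.1158, -2.14603, -0.69202)–(1.1158, -2.7453, 0)  len=0.9154
  (v21,v1,v22) [++-] → (1.1158, -1.26113, 0.113928)–(1.1158, -1.93264, 0.5016)  len=0.7754
  (v22,v1,v2) [-++] → (1.1158, -1.26113, 0.113928)–(1.1158, -1.06381, 0)  len=0.2279
  (v22,v2,v23) [-++] → (1.1158, -1.06381, 0)–(1.1158, -1.93264, -0.5016)  len=1.0032

Chained into 2 loop(s):
  loop 1: 10 segments, perimeter = 4.4892
  loop 2: 10 segments, perimeter = 4.4892
Total perimeter = 8.978


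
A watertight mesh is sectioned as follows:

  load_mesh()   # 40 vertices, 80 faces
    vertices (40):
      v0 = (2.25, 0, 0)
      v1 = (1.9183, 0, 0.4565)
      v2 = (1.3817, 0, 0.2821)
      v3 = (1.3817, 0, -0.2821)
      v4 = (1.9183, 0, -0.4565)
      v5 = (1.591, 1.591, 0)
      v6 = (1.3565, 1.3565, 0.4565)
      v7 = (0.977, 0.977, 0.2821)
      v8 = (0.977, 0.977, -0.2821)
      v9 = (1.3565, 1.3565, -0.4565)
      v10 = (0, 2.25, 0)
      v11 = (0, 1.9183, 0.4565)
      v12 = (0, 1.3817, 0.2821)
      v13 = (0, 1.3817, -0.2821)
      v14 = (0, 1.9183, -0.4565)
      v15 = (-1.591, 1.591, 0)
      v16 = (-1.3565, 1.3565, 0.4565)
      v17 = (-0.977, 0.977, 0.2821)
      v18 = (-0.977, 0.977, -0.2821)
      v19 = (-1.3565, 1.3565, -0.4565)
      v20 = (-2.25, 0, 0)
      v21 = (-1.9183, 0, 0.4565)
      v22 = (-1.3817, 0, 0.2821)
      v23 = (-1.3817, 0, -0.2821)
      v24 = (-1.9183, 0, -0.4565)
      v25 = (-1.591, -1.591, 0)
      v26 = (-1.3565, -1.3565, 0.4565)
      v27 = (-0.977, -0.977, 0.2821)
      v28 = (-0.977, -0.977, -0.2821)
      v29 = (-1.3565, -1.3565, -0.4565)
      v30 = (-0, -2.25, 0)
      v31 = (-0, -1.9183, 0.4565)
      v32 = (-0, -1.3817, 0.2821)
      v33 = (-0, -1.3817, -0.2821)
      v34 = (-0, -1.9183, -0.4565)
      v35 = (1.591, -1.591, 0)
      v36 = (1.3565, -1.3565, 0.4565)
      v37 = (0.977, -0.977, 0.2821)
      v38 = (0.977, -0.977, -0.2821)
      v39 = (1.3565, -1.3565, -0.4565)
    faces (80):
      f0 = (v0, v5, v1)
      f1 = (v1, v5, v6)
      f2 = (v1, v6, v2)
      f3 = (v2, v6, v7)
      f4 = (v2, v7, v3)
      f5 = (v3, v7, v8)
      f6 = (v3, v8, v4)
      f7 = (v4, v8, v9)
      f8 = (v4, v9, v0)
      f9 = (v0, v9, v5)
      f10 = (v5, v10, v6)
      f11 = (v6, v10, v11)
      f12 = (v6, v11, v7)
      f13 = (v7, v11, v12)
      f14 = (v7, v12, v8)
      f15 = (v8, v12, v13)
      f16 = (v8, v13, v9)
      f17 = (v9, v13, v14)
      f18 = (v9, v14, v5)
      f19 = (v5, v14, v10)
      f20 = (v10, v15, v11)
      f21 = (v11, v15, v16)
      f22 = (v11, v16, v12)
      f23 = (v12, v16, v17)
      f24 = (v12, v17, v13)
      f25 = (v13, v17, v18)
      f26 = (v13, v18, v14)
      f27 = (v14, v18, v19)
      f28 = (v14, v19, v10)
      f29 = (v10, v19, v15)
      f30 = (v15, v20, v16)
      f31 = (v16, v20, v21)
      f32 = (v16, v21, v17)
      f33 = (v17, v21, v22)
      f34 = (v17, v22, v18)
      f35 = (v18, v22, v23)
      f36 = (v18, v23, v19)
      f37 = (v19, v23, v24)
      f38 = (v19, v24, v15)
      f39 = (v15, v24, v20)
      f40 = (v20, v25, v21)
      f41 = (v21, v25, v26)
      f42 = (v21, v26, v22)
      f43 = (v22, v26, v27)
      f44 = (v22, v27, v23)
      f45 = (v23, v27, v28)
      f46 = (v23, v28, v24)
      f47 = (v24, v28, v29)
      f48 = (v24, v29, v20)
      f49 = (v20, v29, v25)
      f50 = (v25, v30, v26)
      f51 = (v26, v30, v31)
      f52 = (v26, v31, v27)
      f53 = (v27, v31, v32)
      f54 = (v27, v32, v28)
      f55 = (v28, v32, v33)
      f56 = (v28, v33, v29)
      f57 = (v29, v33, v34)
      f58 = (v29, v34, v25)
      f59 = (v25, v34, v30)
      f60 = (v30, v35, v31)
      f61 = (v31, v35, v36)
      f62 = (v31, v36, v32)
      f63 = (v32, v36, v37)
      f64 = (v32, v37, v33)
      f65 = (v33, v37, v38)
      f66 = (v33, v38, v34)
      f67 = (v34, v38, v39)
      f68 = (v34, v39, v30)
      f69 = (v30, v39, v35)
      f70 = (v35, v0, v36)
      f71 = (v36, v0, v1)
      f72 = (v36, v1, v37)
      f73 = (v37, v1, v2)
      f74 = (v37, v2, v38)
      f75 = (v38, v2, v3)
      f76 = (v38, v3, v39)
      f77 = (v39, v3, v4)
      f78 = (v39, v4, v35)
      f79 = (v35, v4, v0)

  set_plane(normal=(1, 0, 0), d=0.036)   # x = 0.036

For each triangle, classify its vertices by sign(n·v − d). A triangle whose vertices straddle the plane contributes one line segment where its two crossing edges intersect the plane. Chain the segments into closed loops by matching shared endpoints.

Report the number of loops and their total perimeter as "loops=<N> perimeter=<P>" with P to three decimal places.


loops=2 perimeter=5.642

Straddling triangles (20 of 80):
  (v5,v10,v6) [+-+] → (0.036, 2.23509, 0)–(0.036, 2.22629, 0.012115)  len=0.0150
  (v6,v10,v11) [+--] → (0.036, 2.22629, 0.012115)–(0.036, 1.90339, 0.4565)  len=0.5493
  (v6,v11,v7) [+-+] → (0.036, 1.90339, 0.4565)–(0.036, 1.88362, 0.450074)  len=0.0208
  (v7,v11,v12) [+--] → (0.036, 1.88362, 0.450074)–(0.036, 1.36679, 0.2821)  len=0.5434
  (v7,v12,v8) [+-+] → (0.036, 1.36679, 0.2821)–(0.036, 1.36679, 0.261311)  len=0.0208
  (v8,v12,v13) [+--] → (0.036, 1.36679, 0.261311)–(0.036, 1.36679, -0.2821)  len=0.5434
  (v8,v13,v9) [+-+] → (0.036, 1.36679, -0.2821)–(0.036, 1.38103, -0.286728)  len=0.0150
  (v9,v13,v14) [+--] → (0.036, 1.38103, -0.286728)–(0.036, 1.90339, -0.4565)  len=0.5493
  (v9,v14,v5) [+-+] → (0.036, 1.90339, -0.4565)–(0.036, 1.91089, -0.446171)  len=0.0128
  (v5,v14,v10) [+--] → (0.036, 1.91089, -0.446171)–(0.036, 2.23509, 0)  len=0.5515
  (v30,v35,v31) [-+-] → (0.036, -2.23509, 0)–(0.036, -1.91089, 0.446171)  len=0.5515
  (v31,v35,v36) [-++] → (0.036, -1.91089, 0.446171)–(0.036, -1.90339, 0.4565)  len=0.0128
  (v31,v36,v32) [-+-] → (0.036, -1.90339, 0.4565)–(0.036, -1.38103, 0.286728)  len=0.5493
  (v32,v36,v37) [-++] → (0.036, -1.38103, 0.286728)–(0.036, -1.36679, 0.2821)  len=0.0150
  (v32,v37,v33) [-+-] → (0.036, -1.36679, 0.2821)–(0.036, -1.36679, -0.261311)  len=0.5434
  (v33,v37,v38) [-++] → (0.036, -1.36679, -0.261311)–(0.036, -1.36679, -0.2821)  len=0.0208
  (v33,v38,v34) [-+-] → (0.036, -1.36679, -0.2821)–(0.036, -1.88362, -0.450074)  len=0.5434
  (v34,v38,v39) [-++] → (0.036, -1.88362, -0.450074)–(0.036, -1.90339, -0.4565)  len=0.0208
  (v34,v39,v30) [-+-] → (0.036, -1.90339, -0.4565)–(0.036, -2.22629, -0.012115)  len=0.5493
  (v30,v39,v35) [-++] → (0.036, -2.22629, -0.012115)–(0.036, -2.23509, 0)  len=0.0150

Chained into 2 loop(s):
  loop 1: 10 segments, perimeter = 2.8212
  loop 2: 10 segments, perimeter = 2.8212
Total perimeter = 5.642


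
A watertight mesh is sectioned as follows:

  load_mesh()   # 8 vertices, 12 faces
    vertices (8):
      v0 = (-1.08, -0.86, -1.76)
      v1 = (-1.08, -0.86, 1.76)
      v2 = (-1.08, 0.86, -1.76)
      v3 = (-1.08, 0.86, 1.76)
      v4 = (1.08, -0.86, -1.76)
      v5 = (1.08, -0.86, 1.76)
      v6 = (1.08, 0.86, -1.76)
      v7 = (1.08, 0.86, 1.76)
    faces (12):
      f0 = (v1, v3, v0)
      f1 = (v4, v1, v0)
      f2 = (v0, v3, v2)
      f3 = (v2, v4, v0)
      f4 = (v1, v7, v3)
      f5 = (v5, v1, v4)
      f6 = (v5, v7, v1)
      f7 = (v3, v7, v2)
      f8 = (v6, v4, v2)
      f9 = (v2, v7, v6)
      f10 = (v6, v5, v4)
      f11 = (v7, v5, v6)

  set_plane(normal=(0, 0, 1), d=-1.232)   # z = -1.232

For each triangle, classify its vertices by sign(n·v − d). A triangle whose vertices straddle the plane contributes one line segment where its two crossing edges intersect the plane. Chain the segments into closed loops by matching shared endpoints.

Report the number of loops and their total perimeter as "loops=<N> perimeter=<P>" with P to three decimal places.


Straddling triangles (8 of 12):
  (v1,v3,v0) [++-] → (-1.08, -0.602, -1.232)–(-1.08, -0.86, -1.232)  len=0.2580
  (v4,v1,v0) [-+-] → (0.756, -0.86, -1.232)–(-1.08, -0.86, -1.232)  len=1.8360
  (v0,v3,v2) [-+-] → (-1.08, -0.602, -1.232)–(-1.08, 0.86, -1.232)  len=1.4620
  (v5,v1,v4) [++-] → (0.756, -0.86, -1.232)–(1.08, -0.86, -1.232)  len=0.3240
  (v3,v7,v2) [++-] → (-0.756, 0.86, -1.232)–(-1.08, 0.86, -1.232)  len=0.3240
  (v2,v7,v6) [-+-] → (-0.756, 0.86, -1.232)–(1.08, 0.86, -1.232)  len=1.8360
  (v6,v5,v4) [-+-] → (1.08, 0.602, -1.232)–(1.08, -0.86, -1.232)  len=1.4620
  (v7,v5,v6) [++-] → (1.08, 0.602, -1.232)–(1.08, 0.86, -1.232)  len=0.2580

Chained into 1 loop(s):
  loop 1: 8 segments, perimeter = 7.7600
Total perimeter = 7.760

loops=1 perimeter=7.760


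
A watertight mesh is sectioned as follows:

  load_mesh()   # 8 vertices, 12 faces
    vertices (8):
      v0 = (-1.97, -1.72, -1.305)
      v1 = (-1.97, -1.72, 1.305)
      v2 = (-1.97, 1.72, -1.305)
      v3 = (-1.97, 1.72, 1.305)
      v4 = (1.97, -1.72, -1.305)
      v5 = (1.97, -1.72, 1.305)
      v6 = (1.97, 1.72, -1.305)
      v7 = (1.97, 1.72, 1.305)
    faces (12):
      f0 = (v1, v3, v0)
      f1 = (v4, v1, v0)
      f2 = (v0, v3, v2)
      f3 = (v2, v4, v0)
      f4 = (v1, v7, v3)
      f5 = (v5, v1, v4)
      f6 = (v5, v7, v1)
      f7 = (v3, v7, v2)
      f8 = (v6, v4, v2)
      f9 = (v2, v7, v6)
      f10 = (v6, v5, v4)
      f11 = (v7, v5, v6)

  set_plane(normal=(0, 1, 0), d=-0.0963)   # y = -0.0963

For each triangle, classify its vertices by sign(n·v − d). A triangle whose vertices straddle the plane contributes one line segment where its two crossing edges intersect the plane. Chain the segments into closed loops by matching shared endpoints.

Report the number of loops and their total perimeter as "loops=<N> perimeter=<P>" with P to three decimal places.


loops=1 perimeter=13.100

Straddling triangles (8 of 12):
  (v1,v3,v0) [-+-] → (-1.97, -0.0963, 1.305)–(-1.97, -0.0963, -0.0730648)  len=1.3781
  (v0,v3,v2) [-++] → (-1.97, -0.0963, -0.0730648)–(-1.97, -0.0963, -1.305)  len=1.2319
  (v2,v4,v0) [+--] → (0.110297, -0.0963, -1.305)–(-1.97, -0.0963, -1.305)  len=2.0803
  (v1,v7,v3) [-++] → (-0.110297, -0.0963, 1.305)–(-1.97, -0.0963, 1.305)  len=1.8597
  (v5,v7,v1) [-+-] → (1.97, -0.0963, 1.305)–(-0.110297, -0.0963, 1.305)  len=2.0803
  (v6,v4,v2) [+-+] → (1.97, -0.0963, -1.305)–(0.110297, -0.0963, -1.305)  len=1.8597
  (v6,v5,v4) [+--] → (1.97, -0.0963, 0.0730648)–(1.97, -0.0963, -1.305)  len=1.3781
  (v7,v5,v6) [+-+] → (1.97, -0.0963, 1.305)–(1.97, -0.0963, 0.0730648)  len=1.2319

Chained into 1 loop(s):
  loop 1: 8 segments, perimeter = 13.1000
Total perimeter = 13.100


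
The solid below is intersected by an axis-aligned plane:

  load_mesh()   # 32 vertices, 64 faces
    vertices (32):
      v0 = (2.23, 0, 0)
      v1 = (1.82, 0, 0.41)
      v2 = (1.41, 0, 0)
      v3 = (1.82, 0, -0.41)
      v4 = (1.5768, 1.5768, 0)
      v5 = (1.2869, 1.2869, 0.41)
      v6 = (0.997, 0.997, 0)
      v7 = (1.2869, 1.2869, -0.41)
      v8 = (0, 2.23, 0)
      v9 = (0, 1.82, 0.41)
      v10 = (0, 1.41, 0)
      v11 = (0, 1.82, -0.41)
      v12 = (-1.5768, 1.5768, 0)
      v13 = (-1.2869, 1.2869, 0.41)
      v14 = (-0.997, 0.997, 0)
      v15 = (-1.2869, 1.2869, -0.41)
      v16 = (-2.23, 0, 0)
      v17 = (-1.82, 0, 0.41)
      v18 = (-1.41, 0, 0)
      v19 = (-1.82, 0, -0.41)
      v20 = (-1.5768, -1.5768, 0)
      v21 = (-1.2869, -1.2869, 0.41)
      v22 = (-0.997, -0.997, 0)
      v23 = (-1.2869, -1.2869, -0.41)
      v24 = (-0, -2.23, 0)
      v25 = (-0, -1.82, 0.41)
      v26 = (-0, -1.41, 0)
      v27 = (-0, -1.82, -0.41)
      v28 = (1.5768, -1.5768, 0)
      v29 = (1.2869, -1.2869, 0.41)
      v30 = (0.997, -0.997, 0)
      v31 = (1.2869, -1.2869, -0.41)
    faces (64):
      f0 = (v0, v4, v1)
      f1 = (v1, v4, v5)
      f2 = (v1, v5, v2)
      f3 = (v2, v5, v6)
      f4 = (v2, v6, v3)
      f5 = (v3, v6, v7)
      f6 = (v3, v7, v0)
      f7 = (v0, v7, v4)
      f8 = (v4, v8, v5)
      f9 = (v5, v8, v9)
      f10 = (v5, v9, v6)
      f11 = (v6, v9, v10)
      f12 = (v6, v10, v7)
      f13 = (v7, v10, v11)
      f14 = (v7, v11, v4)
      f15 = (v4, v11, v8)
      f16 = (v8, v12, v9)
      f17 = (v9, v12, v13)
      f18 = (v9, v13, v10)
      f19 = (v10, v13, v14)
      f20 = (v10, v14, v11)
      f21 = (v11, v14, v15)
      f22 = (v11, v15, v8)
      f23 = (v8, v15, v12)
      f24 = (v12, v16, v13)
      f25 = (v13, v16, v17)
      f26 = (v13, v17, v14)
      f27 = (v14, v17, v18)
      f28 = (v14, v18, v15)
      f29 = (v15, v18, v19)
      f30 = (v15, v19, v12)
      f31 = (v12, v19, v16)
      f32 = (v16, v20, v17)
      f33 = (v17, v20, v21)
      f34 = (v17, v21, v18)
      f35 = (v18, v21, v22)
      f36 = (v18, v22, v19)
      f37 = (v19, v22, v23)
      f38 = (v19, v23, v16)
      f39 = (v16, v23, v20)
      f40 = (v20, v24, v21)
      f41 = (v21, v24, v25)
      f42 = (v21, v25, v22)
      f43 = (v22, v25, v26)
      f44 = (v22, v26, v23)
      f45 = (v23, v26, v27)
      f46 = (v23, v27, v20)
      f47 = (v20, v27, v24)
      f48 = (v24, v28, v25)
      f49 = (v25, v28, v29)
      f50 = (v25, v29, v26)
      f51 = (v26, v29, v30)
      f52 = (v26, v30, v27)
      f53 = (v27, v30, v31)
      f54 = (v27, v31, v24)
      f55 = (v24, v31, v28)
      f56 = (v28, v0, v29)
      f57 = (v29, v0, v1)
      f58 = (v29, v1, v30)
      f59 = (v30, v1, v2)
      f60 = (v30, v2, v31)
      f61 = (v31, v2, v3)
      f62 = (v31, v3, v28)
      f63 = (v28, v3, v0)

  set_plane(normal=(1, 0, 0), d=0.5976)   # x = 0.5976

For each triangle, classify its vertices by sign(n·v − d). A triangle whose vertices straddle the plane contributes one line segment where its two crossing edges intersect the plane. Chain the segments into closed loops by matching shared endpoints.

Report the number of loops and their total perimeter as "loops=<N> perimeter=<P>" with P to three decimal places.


loops=2 perimeter=4.639

Straddling triangles (16 of 64):
  (v4,v8,v5) [+-+] → (0.5976, 1.98244, 0)–(0.5976, 1.79205, 0.190392)  len=0.2693
  (v5,v8,v9) [+--] → (0.5976, 1.79205, 0.190392)–(0.5976, 1.57244, 0.41)  len=0.3106
  (v5,v9,v6) [+-+] → (0.5976, 1.57244, 0.41)–(0.5976, 1.3267, 0.164247)  len=0.3475
  (v6,v9,v10) [+--] → (0.5976, 1.3267, 0.164247)–(0.5976, 1.16245, 0)  len=0.2323
  (v6,v10,v7) [+-+] → (0.5976, 1.16245, 0)–(0.5976, 1.35284, -0.190392)  len=0.2693
  (v7,v10,v11) [+--] → (0.5976, 1.35284, -0.190392)–(0.5976, 1.57244, -0.41)  len=0.3106
  (v7,v11,v4) [+-+] → (0.5976, 1.57244, -0.41)–(0.5976, 1.72783, -0.254612)  len=0.2197
  (v4,v11,v8) [+--] → (0.5976, 1.72783, -0.254612)–(0.5976, 1.98244, 0)  len=0.3601
  (v24,v28,v25) [-+-] → (0.5976, -1.98244, 0)–(0.5976, -1.72783, 0.254612)  len=0.3601
  (v25,v28,v29) [-++] → (0.5976, -1.72783, 0.254612)–(0.5976, -1.57244, 0.41)  len=0.2197
  (v25,v29,v26) [-+-] → (0.5976, -1.57244, 0.41)–(0.5976, -1.35284, 0.190392)  len=0.3106
  (v26,v29,v30) [-++] → (0.5976, -1.35284, 0.190392)–(0.5976, -1.16245, 0)  len=0.2693
  (v26,v30,v27) [-+-] → (0.5976, -1.16245, 0)–(0.5976, -1.3267, -0.164247)  len=0.2323
  (v27,v30,v31) [-++] → (0.5976, -1.3267, -0.164247)–(0.5976, -1.57244, -0.41)  len=0.3475
  (v27,v31,v24) [-+-] → (0.5976, -1.57244, -0.41)–(0.5976, -1.79205, -0.190392)  len=0.3106
  (v24,v31,v28) [-++] → (0.5976, -1.79205, -0.190392)–(0.5976, -1.98244, 0)  len=0.2693

Chained into 2 loop(s):
  loop 1: 8 segments, perimeter = 2.3193
  loop 2: 8 segments, perimeter = 2.3193
Total perimeter = 4.639


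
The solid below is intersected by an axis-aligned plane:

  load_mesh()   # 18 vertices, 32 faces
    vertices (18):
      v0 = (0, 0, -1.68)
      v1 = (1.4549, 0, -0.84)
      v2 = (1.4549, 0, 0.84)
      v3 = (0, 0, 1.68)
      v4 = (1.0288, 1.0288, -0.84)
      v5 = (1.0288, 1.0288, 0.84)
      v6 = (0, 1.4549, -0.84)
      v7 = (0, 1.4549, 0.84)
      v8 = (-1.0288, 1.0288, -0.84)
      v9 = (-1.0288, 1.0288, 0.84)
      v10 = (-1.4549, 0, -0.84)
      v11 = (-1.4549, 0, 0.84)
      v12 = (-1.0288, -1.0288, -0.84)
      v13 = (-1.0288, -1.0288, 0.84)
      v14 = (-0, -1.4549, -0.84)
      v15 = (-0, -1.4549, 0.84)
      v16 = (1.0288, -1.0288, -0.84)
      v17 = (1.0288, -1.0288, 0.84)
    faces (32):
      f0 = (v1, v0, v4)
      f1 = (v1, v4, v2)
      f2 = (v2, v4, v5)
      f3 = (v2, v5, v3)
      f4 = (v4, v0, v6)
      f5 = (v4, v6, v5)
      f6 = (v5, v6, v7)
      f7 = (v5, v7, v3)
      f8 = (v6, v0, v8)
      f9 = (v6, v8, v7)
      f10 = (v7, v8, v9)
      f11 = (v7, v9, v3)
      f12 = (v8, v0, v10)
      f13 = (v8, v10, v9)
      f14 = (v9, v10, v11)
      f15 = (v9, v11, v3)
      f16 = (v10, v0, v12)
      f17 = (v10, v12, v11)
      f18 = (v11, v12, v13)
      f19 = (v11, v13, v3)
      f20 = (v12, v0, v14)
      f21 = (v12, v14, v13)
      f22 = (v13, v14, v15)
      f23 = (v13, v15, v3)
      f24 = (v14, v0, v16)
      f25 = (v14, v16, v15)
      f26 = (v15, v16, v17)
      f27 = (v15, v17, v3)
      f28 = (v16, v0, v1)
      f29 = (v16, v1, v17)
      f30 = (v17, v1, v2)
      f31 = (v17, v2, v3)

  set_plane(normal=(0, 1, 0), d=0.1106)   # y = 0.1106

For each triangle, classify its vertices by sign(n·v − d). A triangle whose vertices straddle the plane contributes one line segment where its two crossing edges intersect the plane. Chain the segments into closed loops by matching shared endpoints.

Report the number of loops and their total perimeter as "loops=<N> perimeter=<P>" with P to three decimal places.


loops=1 perimeter=9.812

Straddling triangles (12 of 32):
  (v1,v0,v4) [--+] → (0.1106, 0.1106, -1.5897)–(1.40909, 0.1106, -0.84)  len=1.4994
  (v1,v4,v2) [-+-] → (1.40909, 0.1106, -0.84)–(1.40909, 0.1106, 0.659393)  len=1.4994
  (v2,v4,v5) [-++] → (1.40909, 0.1106, 0.659393)–(1.40909, 0.1106, 0.84)  len=0.1806
  (v2,v5,v3) [-+-] → (1.40909, 0.1106, 0.84)–(0.1106, 0.1106, 1.5897)  len=1.4994
  (v4,v0,v6) [+-+] → (0.1106, 0.1106, -1.5897)–(0, 0.1106, -1.61614)  len=0.1137
  (v5,v7,v3) [++-] → (0, 0.1106, 1.61614)–(0.1106, 0.1106, 1.5897)  len=0.1137
  (v6,v0,v8) [+-+] → (0, 0.1106, -1.61614)–(-0.1106, 0.1106, -1.5897)  len=0.1137
  (v7,v9,v3) [++-] → (-0.1106, 0.1106, 1.5897)–(0, 0.1106, 1.61614)  len=0.1137
  (v8,v0,v10) [+--] → (-0.1106, 0.1106, -1.5897)–(-1.40909, 0.1106, -0.84)  len=1.4994
  (v8,v10,v9) [+-+] → (-1.40909, 0.1106, -0.84)–(-1.40909, 0.1106, -0.659393)  len=0.1806
  (v9,v10,v11) [+--] → (-1.40909, 0.1106, -0.659393)–(-1.40909, 0.1106, 0.84)  len=1.4994
  (v9,v11,v3) [+--] → (-1.40909, 0.1106, 0.84)–(-0.1106, 0.1106, 1.5897)  len=1.4994

Chained into 1 loop(s):
  loop 1: 12 segments, perimeter = 9.8124
Total perimeter = 9.812


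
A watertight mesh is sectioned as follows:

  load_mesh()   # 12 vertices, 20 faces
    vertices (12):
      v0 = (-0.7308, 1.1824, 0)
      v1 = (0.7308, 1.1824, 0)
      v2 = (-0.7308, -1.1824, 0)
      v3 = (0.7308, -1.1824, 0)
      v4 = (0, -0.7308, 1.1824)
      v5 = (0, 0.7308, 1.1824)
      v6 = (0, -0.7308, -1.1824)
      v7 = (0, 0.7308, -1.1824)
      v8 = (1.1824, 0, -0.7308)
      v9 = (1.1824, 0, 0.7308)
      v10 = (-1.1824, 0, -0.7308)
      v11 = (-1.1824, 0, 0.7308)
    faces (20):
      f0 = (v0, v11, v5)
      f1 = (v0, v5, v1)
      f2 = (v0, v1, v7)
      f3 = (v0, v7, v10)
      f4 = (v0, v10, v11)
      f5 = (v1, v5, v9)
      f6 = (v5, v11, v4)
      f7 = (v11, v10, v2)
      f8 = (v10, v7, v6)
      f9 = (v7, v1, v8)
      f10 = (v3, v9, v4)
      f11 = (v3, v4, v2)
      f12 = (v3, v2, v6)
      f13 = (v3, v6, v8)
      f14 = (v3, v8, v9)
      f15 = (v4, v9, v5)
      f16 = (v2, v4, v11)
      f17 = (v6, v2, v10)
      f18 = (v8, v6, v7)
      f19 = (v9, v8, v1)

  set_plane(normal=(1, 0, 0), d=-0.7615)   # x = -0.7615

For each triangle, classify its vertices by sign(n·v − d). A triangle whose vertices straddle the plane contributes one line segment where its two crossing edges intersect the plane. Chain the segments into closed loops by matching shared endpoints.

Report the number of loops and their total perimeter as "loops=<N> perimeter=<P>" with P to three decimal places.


loops=1 perimeter=6.002

Straddling triangles (8 of 20):
  (v0,v11,v5) [+-+] → (-0.7615, 1.10202, 0.0496802)–(-0.7615, 0.260144, 0.891556)  len=1.1906
  (v0,v7,v10) [++-] → (-0.7615, 0.260144, -0.891556)–(-0.7615, 1.10202, -0.0496802)  len=1.1906
  (v0,v10,v11) [+--] → (-0.7615, 1.10202, -0.0496802)–(-0.7615, 1.10202, 0.0496802)  len=0.0994
  (v5,v11,v4) [+-+] → (-0.7615, 0.260144, 0.891556)–(-0.7615, -0.260144, 0.891556)  len=0.5203
  (v11,v10,v2) [--+] → (-0.7615, -1.10202, -0.0496802)–(-0.7615, -1.10202, 0.0496802)  len=0.0994
  (v10,v7,v6) [-++] → (-0.7615, 0.260144, -0.891556)–(-0.7615, -0.260144, -0.891556)  len=0.5203
  (v2,v4,v11) [++-] → (-0.7615, -0.260144, 0.891556)–(-0.7615, -1.10202, 0.0496802)  len=1.1906
  (v6,v2,v10) [++-] → (-0.7615, -1.10202, -0.0496802)–(-0.7615, -0.260144, -0.891556)  len=1.1906

Chained into 1 loop(s):
  loop 1: 8 segments, perimeter = 6.0017
Total perimeter = 6.002


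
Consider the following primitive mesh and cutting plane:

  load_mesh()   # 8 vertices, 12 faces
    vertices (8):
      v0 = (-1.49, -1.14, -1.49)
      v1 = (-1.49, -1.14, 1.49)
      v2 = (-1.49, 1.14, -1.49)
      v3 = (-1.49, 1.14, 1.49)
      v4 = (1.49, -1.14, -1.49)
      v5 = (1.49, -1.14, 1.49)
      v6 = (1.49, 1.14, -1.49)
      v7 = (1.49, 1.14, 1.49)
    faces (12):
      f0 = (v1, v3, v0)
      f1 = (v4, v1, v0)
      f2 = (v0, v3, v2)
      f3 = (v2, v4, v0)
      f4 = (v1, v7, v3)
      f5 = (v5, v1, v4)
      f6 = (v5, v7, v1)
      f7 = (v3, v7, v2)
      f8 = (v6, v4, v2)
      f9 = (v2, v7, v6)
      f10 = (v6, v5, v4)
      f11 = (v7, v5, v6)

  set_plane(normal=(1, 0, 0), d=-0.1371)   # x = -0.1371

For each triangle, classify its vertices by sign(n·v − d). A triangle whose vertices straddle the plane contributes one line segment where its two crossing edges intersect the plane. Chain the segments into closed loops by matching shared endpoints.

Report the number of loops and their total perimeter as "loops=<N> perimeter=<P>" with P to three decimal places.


Straddling triangles (8 of 12):
  (v4,v1,v0) [+--] → (-0.1371, -1.14, 0.1371)–(-0.1371, -1.14, -1.49)  len=1.6271
  (v2,v4,v0) [-+-] → (-0.1371, 0.104895, -1.49)–(-0.1371, -1.14, -1.49)  len=1.2449
  (v1,v7,v3) [-+-] → (-0.1371, -0.104895, 1.49)–(-0.1371, 1.14, 1.49)  len=1.2449
  (v5,v1,v4) [+-+] → (-0.1371, -1.14, 1.49)–(-0.1371, -1.14, 0.1371)  len=1.3529
  (v5,v7,v1) [++-] → (-0.1371, -0.104895, 1.49)–(-0.1371, -1.14, 1.49)  len=1.0351
  (v3,v7,v2) [-+-] → (-0.1371, 1.14, 1.49)–(-0.1371, 1.14, -0.1371)  len=1.6271
  (v6,v4,v2) [++-] → (-0.1371, 0.104895, -1.49)–(-0.1371, 1.14, -1.49)  len=1.0351
  (v2,v7,v6) [-++] → (-0.1371, 1.14, -0.1371)–(-0.1371, 1.14, -1.49)  len=1.3529

Chained into 1 loop(s):
  loop 1: 8 segments, perimeter = 10.5200
Total perimeter = 10.520

loops=1 perimeter=10.520


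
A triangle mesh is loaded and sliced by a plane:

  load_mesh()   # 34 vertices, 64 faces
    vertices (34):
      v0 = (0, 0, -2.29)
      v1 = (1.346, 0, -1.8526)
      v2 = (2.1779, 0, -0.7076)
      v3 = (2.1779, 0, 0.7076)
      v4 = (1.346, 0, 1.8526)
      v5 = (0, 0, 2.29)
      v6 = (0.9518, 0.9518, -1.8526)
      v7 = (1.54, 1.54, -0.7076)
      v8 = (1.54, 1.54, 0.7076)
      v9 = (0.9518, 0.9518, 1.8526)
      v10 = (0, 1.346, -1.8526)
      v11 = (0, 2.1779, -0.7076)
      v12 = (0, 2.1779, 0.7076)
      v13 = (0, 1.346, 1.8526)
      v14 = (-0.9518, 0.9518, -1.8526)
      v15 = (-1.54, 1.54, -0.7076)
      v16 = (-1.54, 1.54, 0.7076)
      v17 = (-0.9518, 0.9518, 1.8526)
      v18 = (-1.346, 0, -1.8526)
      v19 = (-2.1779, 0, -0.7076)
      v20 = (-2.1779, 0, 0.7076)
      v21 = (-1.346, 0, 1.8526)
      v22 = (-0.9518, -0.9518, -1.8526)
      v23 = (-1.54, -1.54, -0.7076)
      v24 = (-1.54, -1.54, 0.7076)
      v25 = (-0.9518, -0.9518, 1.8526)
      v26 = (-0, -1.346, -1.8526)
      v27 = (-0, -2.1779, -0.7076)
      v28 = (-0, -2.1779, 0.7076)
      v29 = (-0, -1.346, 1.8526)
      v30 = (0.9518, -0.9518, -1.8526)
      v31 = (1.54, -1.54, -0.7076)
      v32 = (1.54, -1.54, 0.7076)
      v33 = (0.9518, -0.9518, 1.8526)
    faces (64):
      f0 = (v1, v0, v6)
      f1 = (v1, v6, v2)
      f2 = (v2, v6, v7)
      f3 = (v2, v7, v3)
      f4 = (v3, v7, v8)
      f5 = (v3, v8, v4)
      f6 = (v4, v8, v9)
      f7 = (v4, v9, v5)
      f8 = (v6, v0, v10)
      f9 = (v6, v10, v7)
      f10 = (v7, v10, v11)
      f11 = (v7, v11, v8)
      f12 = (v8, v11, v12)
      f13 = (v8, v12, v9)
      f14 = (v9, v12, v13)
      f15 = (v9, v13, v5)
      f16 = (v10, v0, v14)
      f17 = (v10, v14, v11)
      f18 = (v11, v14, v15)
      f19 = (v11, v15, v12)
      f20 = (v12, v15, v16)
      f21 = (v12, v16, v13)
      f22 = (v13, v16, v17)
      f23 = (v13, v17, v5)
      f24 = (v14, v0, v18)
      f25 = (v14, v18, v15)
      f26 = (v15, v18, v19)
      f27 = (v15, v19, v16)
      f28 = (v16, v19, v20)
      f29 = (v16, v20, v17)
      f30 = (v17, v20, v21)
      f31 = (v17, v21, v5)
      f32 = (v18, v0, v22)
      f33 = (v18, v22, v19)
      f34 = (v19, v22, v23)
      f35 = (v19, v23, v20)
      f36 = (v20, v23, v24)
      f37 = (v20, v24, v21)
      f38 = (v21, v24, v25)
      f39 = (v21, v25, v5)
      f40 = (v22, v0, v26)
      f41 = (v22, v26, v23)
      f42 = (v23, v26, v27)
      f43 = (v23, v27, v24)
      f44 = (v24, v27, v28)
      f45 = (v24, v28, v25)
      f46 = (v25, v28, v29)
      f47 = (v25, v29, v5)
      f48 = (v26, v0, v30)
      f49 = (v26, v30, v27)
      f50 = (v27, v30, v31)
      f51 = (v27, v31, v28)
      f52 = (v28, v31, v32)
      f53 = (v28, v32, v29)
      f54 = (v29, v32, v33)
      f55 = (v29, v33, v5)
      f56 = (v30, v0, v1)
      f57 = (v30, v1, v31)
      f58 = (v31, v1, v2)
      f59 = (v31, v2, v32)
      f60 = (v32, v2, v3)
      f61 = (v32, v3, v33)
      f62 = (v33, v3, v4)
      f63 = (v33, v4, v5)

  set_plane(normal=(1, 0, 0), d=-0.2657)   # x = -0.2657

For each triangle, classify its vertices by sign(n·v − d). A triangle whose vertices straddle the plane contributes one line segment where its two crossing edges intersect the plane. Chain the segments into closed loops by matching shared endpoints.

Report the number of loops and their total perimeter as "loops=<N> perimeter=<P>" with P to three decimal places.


Straddling triangles (20 of 64):
  (v10,v0,v14) [++-] → (-0.2657, 0.2657, -2.1679)–(-0.2657, 1.23596, -1.8526)  len=1.0202
  (v10,v14,v11) [+-+] → (-0.2657, 1.23596, -1.8526)–(-0.2657, 1.83563, -1.02723)  len=1.0202
  (v11,v14,v15) [+--] → (-0.2657, 1.83563, -1.02723)–(-0.2657, 2.06784, -0.7076)  len=0.3951
  (v11,v15,v12) [+-+] → (-0.2657, 2.06784, -0.7076)–(-0.2657, 2.06784, 0.463432)  len=1.1710
  (v12,v15,v16) [+--] → (-0.2657, 2.06784, 0.463432)–(-0.2657, 2.06784, 0.7076)  len=0.2442
  (v12,v16,v13) [+-+] → (-0.2657, 2.06784, 0.7076)–(-0.2657, 1.37947, 1.65505)  len=1.1711
  (v13,v16,v17) [+--] → (-0.2657, 1.37947, 1.65505)–(-0.2657, 1.23596, 1.8526)  len=0.2442
  (v13,v17,v5) [+-+] → (-0.2657, 1.23596, 1.8526)–(-0.2657, 0.2657, 2.1679)  len=1.0202
  (v14,v0,v18) [-+-] → (-0.2657, 0.2657, -2.1679)–(-0.2657, 0, -2.20366)  len=0.2681
  (v17,v21,v5) [--+] → (-0.2657, 0, 2.20366)–(-0.2657, 0.2657, 2.1679)  len=0.2681
  (v18,v0,v22) [-+-] → (-0.2657, 0, -2.20366)–(-0.2657, -0.2657, -2.1679)  len=0.2681
  (v21,v25,v5) [--+] → (-0.2657, -0.2657, 2.1679)–(-0.2657, 0, 2.20366)  len=0.2681
  (v22,v0,v26) [-++] → (-0.2657, -0.2657, -2.1679)–(-0.2657, -1.23596, -1.8526)  len=1.0202
  (v22,v26,v23) [-+-] → (-0.2657, -1.23596, -1.8526)–(-0.2657, -1.37947, -1.65505)  len=0.2442
  (v23,v26,v27) [-++] → (-0.2657, -1.37947, -1.65505)–(-0.2657, -2.06784, -0.7076)  len=1.1711
  (v23,v27,v24) [-+-] → (-0.2657, -2.06784, -0.7076)–(-0.2657, -2.06784, -0.463432)  len=0.2442
  (v24,v27,v28) [-++] → (-0.2657, -2.06784, -0.463432)–(-0.2657, -2.06784, 0.7076)  len=1.1710
  (v24,v28,v25) [-+-] → (-0.2657, -2.06784, 0.7076)–(-0.2657, -1.83563, 1.02723)  len=0.3951
  (v25,v28,v29) [-++] → (-0.2657, -1.83563, 1.02723)–(-0.2657, -1.23596, 1.8526)  len=1.0202
  (v25,v29,v5) [-++] → (-0.2657, -1.23596, 1.8526)–(-0.2657, -0.2657, 2.1679)  len=1.0202

Chained into 1 loop(s):
  loop 1: 20 segments, perimeter = 13.6448
Total perimeter = 13.645

loops=1 perimeter=13.645


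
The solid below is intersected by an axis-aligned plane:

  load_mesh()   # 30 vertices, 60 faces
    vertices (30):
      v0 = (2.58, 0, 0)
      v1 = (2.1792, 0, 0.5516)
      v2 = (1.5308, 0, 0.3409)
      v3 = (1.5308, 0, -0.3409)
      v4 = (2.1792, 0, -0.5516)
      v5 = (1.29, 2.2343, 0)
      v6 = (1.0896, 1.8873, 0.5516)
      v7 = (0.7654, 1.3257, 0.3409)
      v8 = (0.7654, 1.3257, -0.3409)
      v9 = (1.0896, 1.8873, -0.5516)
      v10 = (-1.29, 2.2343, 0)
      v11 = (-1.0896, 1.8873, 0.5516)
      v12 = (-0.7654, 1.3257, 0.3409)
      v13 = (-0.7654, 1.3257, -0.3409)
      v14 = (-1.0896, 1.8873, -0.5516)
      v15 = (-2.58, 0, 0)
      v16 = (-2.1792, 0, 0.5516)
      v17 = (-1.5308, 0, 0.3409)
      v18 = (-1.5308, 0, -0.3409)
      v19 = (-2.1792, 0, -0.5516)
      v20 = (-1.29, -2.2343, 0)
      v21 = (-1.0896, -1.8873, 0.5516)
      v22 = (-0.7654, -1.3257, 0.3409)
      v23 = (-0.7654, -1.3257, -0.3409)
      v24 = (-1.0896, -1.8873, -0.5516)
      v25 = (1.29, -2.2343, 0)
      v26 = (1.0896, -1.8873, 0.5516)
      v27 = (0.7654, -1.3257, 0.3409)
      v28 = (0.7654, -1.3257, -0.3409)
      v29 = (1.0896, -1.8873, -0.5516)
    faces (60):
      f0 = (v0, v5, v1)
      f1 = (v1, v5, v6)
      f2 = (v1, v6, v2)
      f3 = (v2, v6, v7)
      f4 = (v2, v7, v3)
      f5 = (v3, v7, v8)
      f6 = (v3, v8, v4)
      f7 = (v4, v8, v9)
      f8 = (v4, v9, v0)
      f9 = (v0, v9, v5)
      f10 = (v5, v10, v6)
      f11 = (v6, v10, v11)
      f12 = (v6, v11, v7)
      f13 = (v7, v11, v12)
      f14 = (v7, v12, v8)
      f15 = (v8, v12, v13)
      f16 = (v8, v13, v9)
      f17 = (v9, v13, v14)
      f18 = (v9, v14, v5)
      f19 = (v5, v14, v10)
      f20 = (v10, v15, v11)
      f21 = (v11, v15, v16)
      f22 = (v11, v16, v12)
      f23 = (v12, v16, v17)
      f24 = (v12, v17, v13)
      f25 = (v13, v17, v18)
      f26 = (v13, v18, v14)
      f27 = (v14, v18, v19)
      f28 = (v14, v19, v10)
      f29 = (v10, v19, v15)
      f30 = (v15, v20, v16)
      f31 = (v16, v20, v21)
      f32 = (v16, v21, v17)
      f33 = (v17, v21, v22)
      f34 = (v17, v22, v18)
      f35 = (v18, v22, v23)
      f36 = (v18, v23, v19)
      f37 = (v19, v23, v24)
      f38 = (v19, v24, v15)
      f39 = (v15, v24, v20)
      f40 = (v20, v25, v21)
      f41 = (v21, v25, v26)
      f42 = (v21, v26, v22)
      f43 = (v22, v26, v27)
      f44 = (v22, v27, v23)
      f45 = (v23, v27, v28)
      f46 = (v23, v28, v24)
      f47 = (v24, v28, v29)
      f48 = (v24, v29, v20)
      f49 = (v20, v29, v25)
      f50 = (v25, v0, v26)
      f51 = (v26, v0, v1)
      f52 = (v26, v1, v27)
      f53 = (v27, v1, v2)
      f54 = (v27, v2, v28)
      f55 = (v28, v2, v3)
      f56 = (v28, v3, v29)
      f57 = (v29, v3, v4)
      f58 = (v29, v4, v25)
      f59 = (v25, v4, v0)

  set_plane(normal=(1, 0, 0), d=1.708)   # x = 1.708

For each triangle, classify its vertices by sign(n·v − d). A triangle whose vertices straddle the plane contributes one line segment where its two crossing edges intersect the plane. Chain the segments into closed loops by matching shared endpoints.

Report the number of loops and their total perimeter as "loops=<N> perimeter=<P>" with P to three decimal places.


loops=1 perimeter=6.868

Straddling triangles (14 of 60):
  (v0,v5,v1) [+-+] → (1.708, 1.51032, 0)–(1.708, 1.18399, 0.259299)  len=0.4168
  (v1,v5,v6) [+--] → (1.708, 1.18399, 0.259299)–(1.708, 0.816167, 0.5516)  len=0.4698
  (v1,v6,v2) [+--] → (1.708, 0.816167, 0.5516)–(1.708, 0, 0.398482)  len=0.8304
  (v3,v8,v4) [--+] → (1.708, 0.441837, -0.481377)–(1.708, 0, -0.398482)  len=0.4495
  (v4,v8,v9) [+--] → (1.708, 0.441837, -0.481377)–(1.708, 0.816167, -0.5516)  len=0.3809
  (v4,v9,v0) [+-+] → (1.708, 0.816167, -0.5516)–(1.708, 1.10422, -0.322729)  len=0.3679
  (v0,v9,v5) [+--] → (1.708, 1.10422, -0.322729)–(1.708, 1.51032, 0)  len=0.5187
  (v25,v0,v26) [-+-] → (1.708, -1.51032, 0)–(1.708, -1.10422, 0.322729)  len=0.5187
  (v26,v0,v1) [-++] → (1.708, -1.10422, 0.322729)–(1.708, -0.816167, 0.5516)  len=0.3679
  (v26,v1,v27) [-+-] → (1.708, -0.816167, 0.5516)–(1.708, -0.441837, 0.481377)  len=0.3809
  (v27,v1,v2) [-+-] → (1.708, -0.441837, 0.481377)–(1.708, 0, 0.398482)  len=0.4495
  (v29,v3,v4) [--+] → (1.708, 0, -0.398482)–(1.708, -0.816167, -0.5516)  len=0.8304
  (v29,v4,v25) [-+-] → (1.708, -0.816167, -0.5516)–(1.708, -1.18399, -0.259299)  len=0.4698
  (v25,v4,v0) [-++] → (1.708, -1.18399, -0.259299)–(1.708, -1.51032, 0)  len=0.4168

Chained into 1 loop(s):
  loop 1: 14 segments, perimeter = 6.8681
Total perimeter = 6.868
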